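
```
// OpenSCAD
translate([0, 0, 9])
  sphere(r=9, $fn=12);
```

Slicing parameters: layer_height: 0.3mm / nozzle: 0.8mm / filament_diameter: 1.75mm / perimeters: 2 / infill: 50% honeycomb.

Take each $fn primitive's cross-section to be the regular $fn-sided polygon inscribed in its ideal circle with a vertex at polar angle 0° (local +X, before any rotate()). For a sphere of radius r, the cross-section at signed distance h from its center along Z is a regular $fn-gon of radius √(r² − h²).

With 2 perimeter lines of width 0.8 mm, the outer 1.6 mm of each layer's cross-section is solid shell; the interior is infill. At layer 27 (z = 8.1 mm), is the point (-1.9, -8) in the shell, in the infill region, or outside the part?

At z = 8.1 mm: the sphere: section is a regular 12-gon, circumradius = √(r²−h²) = √(9²−0.9²) = 8.955. Overall, the cross-section is a single solid region. The nearest boundary edge runs (-4.48, -7.76)→(-0.00, -8.95); distance from the point to it = 0.43 mm. The point is inside the cross-section, 0.43 mm from the nearest boundary — within the 1.6 mm shell band (2 × 0.8).

shell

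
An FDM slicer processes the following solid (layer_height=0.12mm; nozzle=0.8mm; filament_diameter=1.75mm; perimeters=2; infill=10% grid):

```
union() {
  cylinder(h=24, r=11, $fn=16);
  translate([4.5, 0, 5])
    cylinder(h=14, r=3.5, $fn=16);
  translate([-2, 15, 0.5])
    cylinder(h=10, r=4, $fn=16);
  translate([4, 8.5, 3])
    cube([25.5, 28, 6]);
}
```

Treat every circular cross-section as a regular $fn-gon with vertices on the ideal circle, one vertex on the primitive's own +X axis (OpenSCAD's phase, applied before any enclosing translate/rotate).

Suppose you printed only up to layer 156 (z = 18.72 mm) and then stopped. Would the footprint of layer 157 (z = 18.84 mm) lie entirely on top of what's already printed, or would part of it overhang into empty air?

Compare the two slices. At z = 18.72: the cylinder: section is a regular 16-gon, circumradius r=11 (area = (16/2)·11.000²·sin(360°/16) = 370.44 mm²); the r=3.5 cylinder at (4.5, 0) contributes a regular 16-gon of circumradius 3.5 (area = (16/2)·3.500²·sin(360°/16) = 37.50 mm²); the cylinder at (-2, 15) is not intersected at this z (z outside [0.5, 10.5]); the cube at (4, 8.5) does not reach this height (z outside [3, 9]); Combining (union): the r=3.5 cylinder at (4.5, 0) lies entirely inside the r=11 cylinder, so the union is just the r=11 cylinder — area = 370.44 mm². At z = 18.84: the cylinder: section is a regular 16-gon, circumradius r=11 (area = (16/2)·11.000²·sin(360°/16) = 370.44 mm²); the r=3.5 cylinder at (4.5, 0) contributes a regular 16-gon of circumradius 3.5 (area = (16/2)·3.500²·sin(360°/16) = 37.50 mm²); the cylinder at (-2, 15) is not intersected at this z (z outside [0.5, 10.5]); the cube at (4, 8.5) is not intersected at this z (z outside [3, 9]); Merging all regions: the r=3.5 cylinder at (4.5, 0) lies entirely inside the r=11 cylinder, so the union is just the r=11 cylinder — area = 370.44 mm². Checking containment: the cross-section at z = 18.84 is a subset of the cross-section at z = 18.72.

entirely on top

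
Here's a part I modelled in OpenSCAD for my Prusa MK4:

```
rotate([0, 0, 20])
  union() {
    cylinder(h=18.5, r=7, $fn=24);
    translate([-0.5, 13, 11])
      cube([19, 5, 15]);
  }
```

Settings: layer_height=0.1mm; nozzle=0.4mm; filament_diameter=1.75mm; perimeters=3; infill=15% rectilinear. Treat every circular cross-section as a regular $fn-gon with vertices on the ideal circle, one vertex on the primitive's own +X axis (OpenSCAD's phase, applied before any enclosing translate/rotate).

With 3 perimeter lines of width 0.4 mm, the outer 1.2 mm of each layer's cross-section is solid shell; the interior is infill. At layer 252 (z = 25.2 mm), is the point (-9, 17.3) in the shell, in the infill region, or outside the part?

At z = 25.2 mm: the cylinder does not reach this height (z outside [0, 18.5]); the cube at (-0.5, 13) (footprint 19×5) is included at this height; Combining (union): only the 19×5 cube at (-0.5, 13) is present, so the union is just that shape — 1 connected region; (whole slice rotated 20° about Z — lengths, areas and connectivity unchanged). Overall, the cross-section is a single solid region. Undo the 20° rotation: the query point maps to (-2.540, 19.335) in the un-rotated model frame. The nearest boundary edge runs (18.50, 18.00)→(-0.50, 18.00); distance from the point to it = 2.44 mm. The point is not inside any of the regions above, so it lies outside the cross-section (2.44 mm from the nearest boundary).

outside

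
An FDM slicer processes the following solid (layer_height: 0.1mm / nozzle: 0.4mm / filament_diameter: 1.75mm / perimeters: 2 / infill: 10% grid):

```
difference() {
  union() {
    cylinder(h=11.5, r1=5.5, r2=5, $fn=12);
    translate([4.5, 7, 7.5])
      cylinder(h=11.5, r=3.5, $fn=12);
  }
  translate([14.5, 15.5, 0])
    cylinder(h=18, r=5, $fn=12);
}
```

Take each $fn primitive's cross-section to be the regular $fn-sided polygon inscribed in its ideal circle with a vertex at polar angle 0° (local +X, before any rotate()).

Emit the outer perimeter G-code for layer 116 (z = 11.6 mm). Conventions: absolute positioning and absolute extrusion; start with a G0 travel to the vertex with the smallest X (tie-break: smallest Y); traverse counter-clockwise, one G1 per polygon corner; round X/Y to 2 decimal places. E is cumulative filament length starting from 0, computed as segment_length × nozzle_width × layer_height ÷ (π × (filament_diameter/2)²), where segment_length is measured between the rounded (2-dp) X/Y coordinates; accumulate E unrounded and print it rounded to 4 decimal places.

G0 X1.00 Y7.00 Z11.60
G1 X1.47 Y5.25 E0.0301
G1 X2.75 Y3.97 E0.0602
G1 X4.50 Y3.50 E0.0904
G1 X6.25 Y3.97 E0.1205
G1 X7.53 Y5.25 E0.1506
G1 X8.00 Y7.00 E0.1807
G1 X7.53 Y8.75 E0.2109
G1 X6.25 Y10.03 E0.2410
G1 X4.50 Y10.50 E0.2711
G1 X2.75 Y10.03 E0.3012
G1 X1.47 Y8.75 E0.3314
G1 X1.00 Y7.00 E0.3615

At z = 11.6 mm: the cone is not intersected at this z (z outside [0, 11.5]); the r=3.5 cylinder at (4.5, 7) contributes a regular 12-gon of circumradius 3.5; Taking the union: only the r=3.5 cylinder at (4.5, 7) is present, so the union is just that shape — 1 connected region; the r=5 cylinder at (14.5, 15.5) gives a regular 12-gon of circumradius 5 (constant along its height); After the difference (first − rest): starting from the result so far, the r=5 cylinder at (14.5, 15.5) misses the remaining region (no effect) — 1 connected region. The outline is a single polygon with 12 vertices. Extrusion per mm of travel: 0.4 × 0.1 / (π × 0.875²) = 0.016630. Accumulating E over each segment gives final E = 0.3615.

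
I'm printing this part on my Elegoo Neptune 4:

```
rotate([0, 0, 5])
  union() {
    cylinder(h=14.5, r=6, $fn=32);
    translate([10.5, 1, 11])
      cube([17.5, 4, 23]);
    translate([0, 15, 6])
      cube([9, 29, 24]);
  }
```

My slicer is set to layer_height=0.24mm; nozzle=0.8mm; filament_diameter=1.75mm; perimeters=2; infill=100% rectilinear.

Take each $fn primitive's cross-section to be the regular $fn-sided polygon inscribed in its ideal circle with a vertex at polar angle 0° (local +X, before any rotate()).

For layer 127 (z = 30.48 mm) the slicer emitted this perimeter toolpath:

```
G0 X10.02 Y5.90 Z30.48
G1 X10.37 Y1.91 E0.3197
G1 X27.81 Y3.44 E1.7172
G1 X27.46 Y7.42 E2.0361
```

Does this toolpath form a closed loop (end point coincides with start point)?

no

Start point (G0): (10.02, 5.90). End point (last G1): the path does not return to the start — open.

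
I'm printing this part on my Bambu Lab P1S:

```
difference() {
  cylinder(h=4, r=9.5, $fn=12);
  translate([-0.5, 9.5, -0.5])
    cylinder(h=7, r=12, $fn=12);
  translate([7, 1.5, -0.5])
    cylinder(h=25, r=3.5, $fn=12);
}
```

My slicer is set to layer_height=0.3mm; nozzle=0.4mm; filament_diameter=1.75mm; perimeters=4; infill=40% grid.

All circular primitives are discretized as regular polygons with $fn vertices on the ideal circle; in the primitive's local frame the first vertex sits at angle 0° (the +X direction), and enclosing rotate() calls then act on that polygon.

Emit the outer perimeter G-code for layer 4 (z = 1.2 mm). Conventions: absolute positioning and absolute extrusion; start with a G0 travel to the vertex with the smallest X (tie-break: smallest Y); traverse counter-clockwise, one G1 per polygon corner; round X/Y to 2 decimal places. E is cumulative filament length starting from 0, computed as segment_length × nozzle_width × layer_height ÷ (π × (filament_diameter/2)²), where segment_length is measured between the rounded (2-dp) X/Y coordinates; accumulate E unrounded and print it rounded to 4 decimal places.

At z = 1.2 mm: the cylinder: section is a regular 12-gon, circumradius r=9.5; the r=12 cylinder at (-0.5, 9.5) gives a regular 12-gon of circumradius 12 (constant along its height); the r=3.5 cylinder at (7, 1.5) gives a regular 12-gon of circumradius 3.5 (constant along its height); Taking the first minus the rest: starting from the r=9.5 cylinder, the r=12 cylinder at (-0.5, 9.5) partially overlaps it — only the 150.96 mm² overlap (of its 432.00 mm²) is removed, clipping the outline; the r=3.5 cylinder at (7, 1.5) partially overlaps it — only the 10.24 mm² overlap (of its 36.75 mm²) is removed, clipping the outline — 1 connected region. The outline is a single polygon with 14 vertices. Extrusion per mm of travel: 0.4 × 0.3 / (π × 0.875²) = 0.049890. Accumulating E over each segment gives final E = 2.5114.

G0 X-9.50 Y0.00 Z1.20
G1 X-8.23 Y-4.75 E0.2453
G1 X-4.75 Y-8.23 E0.4908
G1 X0.00 Y-9.50 E0.7361
G1 X4.75 Y-8.23 E0.9814
G1 X8.23 Y-4.75 E1.2270
G1 X9.21 Y-1.07 E1.4170
G1 X8.75 Y-1.53 E1.4494
G1 X7.00 Y-2.00 E1.5398
G1 X5.25 Y-1.53 E1.6302
G1 X4.80 Y-1.08 E1.6620
G1 X-0.50 Y-2.50 E1.9357
G1 X-6.50 Y-0.89 E2.2457
G1 X-9.05 Y1.66 E2.4256
G1 X-9.50 Y0.00 E2.5114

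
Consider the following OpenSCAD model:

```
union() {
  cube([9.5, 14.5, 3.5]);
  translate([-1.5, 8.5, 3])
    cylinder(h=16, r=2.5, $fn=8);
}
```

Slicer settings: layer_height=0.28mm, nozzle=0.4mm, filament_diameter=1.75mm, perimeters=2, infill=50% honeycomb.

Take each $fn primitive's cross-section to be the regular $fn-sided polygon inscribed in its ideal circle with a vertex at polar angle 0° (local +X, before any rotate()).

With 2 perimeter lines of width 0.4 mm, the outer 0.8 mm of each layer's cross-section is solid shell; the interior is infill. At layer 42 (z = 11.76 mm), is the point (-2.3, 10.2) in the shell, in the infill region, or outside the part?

shell

At z = 11.76 mm: the cube is not intersected at this z (z outside [0, 3.5]); the r=2.5 cylinder at (-1.5, 8.5) contributes a regular 8-gon of circumradius 2.5; Combining (union): only the r=2.5 cylinder at (-1.5, 8.5) is present, so the union is just that shape — 1 connected region. Overall, the cross-section is a single solid region. The nearest boundary edge runs (-1.50, 11.00)→(-3.27, 10.27); distance from the point to it = 0.43 mm. The point is inside the cross-section, 0.43 mm from the nearest boundary — within the 0.8 mm shell band (2 × 0.4).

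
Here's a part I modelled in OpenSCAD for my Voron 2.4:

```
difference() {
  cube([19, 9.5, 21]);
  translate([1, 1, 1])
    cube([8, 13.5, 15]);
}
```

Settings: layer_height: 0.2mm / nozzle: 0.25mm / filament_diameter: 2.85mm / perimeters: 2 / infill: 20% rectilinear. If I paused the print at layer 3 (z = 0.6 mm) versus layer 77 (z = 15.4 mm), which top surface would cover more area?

Layer 3 (z = 0.6): the cube (footprint 19×9.5) is included at this height (area 180.50 mm²); the cube at (1, 1) is not intersected at this z (z outside [1, 16]); After the difference (first − rest): none of the subtracted shapes is present at this height, so the 19×9.5 cube is unchanged — area = 180.50 mm². So its area = 180.50 mm². Layer 77 (z = 15.4): the 19×9.5 cube contributes its full rectangle (area 180.50 mm²); the cube at (1, 1) is present — its section is the full 8×13.5 rectangle (area 108.00 mm²); After the difference (first − rest): starting from the 19×9.5 cube (180.50 mm²), the 8×13.5 cube at (1, 1) partially overlaps it — only the 68.00 mm² overlap (of its 108.00 mm²) is removed, clipping the outline — area = 112.50 mm². So its area = 112.50 mm². Layer 3 is larger (180.50 vs 112.50 mm²).

layer 3 (z = 0.6 mm)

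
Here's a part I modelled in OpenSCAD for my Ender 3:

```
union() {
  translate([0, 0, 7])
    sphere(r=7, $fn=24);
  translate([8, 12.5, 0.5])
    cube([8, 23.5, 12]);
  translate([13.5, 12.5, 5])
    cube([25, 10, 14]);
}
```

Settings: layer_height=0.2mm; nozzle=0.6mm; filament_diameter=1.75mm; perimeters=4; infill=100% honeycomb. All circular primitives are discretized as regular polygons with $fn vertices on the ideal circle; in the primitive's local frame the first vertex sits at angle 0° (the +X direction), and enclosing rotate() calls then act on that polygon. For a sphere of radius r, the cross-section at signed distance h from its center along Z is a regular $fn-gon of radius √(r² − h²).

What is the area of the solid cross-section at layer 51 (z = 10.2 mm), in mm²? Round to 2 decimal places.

533.38 mm²

At z = 10.2 mm: the sphere: section is a regular 24-gon, circumradius = √(r²−h²) = √(7²−3.2²) = 6.226 (area = (24/2)·6.226²·sin(360°/24) = 120.38 mm²); the cube at (8, 12.5) (footprint 8×23.5) is included at this height (area 188.00 mm²); the cube at (13.5, 12.5) is present — its section is the full 25×10 rectangle (area 250.00 mm²); Merging all regions: the regions partially overlap — summed areas 558.38 mm² minus the doubly-counted overlap 25.00 mm² gives 533.38 mm² — area = 533.38 mm². Overall, the cross-section has 2 separate islands. Net area = 533.38 mm².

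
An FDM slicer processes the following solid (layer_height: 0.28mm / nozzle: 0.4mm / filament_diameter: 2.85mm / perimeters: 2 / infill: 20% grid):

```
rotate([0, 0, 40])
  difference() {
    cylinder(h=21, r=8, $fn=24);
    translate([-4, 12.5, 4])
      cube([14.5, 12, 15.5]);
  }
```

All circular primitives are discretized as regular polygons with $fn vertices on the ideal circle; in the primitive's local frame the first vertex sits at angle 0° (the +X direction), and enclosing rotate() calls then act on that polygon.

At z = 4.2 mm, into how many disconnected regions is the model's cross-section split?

At z = 4.2 mm: the cylinder: section is a regular 24-gon, circumradius r=8; the cube at (-4, 12.5) (footprint 14.5×12) is included at this height; Taking the first minus the rest: starting from the r=8 cylinder, the 14.5×12 cube at (-4, 12.5) misses the remaining region (no effect) — 1 connected region; (whole slice rotated 40° about Z — lengths, areas and connectivity unchanged). The result has 1 disconnected region.

1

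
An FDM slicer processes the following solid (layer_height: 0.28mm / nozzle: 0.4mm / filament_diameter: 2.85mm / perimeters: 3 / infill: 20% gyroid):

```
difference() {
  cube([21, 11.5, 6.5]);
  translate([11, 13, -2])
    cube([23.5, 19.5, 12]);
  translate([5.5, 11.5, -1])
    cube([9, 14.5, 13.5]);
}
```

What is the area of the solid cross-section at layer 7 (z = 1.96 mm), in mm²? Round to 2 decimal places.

241.50 mm²

At z = 1.96 mm: the 21×11.5 cube contributes its full rectangle (area 241.50 mm²); the 23.5×19.5 cube at (11, 13) contributes its full rectangle (area 458.25 mm²); the cube at (5.5, 11.5) (footprint 9×14.5) is included at this height (area 130.50 mm²); Subtracting the remaining from the first: starting from the 21×11.5 cube (241.50 mm²), the 23.5×19.5 cube at (11, 13) misses the remaining region (no effect); the 9×14.5 cube at (5.5, 11.5) misses the remaining region (no effect) — area = 241.50 mm². Overall, the cross-section is a single solid region. Net area = 241.50 mm².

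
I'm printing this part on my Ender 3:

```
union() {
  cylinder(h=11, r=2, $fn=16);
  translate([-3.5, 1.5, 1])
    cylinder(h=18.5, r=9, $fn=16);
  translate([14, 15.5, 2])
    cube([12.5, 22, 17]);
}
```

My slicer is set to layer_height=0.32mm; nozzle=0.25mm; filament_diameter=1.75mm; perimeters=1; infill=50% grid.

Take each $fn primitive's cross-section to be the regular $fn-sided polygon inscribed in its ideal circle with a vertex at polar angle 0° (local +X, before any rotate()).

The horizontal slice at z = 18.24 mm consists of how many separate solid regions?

At z = 18.24 mm: the cylinder is not intersected at this z (z outside [0, 11]); the r=9 cylinder at (-3.5, 1.5) contributes a regular 16-gon of circumradius 9; the 12.5×22 cube at (14, 15.5) contributes its full rectangle; Combining (union): the 2 present regions are separate (no shared area or edge), so areas and boundary lengths simply add and each stays a separate island — 2 connected regions. The result has 2 disconnected regions.

2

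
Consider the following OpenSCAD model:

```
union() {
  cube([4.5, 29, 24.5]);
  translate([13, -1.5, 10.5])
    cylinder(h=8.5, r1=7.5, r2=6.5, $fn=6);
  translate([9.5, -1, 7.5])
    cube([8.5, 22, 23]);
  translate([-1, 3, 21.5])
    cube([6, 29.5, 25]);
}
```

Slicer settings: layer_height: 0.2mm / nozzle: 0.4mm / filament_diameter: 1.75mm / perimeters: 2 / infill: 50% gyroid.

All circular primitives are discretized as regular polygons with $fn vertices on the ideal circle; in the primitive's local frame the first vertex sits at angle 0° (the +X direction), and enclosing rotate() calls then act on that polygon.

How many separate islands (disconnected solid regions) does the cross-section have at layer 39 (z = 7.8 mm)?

At z = 7.8 mm: the cube (footprint 4.5×29) is included at this height; the cone at (13, -1.5) does not reach this height (z outside [10.5, 19]); the cube at (9.5, -1) is present — its section is the full 8.5×22 rectangle; the cube at (-1, 3) is not intersected at this z (z outside [21.5, 46.5]); Combining (union): the 2 present regions are separate (no shared area or edge), so areas and boundary lengths simply add and each stays a separate island — 2 connected regions. Overall, the cross-section has 2 separate islands. Island count = 2.

2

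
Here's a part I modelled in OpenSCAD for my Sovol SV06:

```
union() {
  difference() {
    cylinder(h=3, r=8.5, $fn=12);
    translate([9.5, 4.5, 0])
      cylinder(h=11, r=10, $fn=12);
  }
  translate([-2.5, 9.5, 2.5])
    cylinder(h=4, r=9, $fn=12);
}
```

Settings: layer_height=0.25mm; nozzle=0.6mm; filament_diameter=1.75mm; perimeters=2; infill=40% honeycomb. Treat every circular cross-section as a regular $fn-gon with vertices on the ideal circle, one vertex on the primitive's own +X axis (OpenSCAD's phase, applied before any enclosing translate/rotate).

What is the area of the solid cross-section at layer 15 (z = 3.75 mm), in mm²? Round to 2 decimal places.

At z = 3.75 mm: the cylinder is not intersected at this z (z outside [0, 3]); the r=10 cylinder at (9.5, 4.5) gives a regular 12-gon of circumradius 10 (constant along its height) (area = (12/2)·10.000²·sin(360°/12) = 300.00 mm²); Subtracting the remaining from the first: the first operand is absent here, so nothing remains; the r=9 cylinder at (-2.5, 9.5) contributes a regular 12-gon of circumradius 9 (area = (12/2)·9.000²·sin(360°/12) = 243.00 mm²); Combining (union): only the r=9 cylinder at (-2.5, 9.5) is present, so the union is just that shape — area = 243.00 mm². Overall, the cross-section is a single solid region. Net area = 243.00 mm².

243.00 mm²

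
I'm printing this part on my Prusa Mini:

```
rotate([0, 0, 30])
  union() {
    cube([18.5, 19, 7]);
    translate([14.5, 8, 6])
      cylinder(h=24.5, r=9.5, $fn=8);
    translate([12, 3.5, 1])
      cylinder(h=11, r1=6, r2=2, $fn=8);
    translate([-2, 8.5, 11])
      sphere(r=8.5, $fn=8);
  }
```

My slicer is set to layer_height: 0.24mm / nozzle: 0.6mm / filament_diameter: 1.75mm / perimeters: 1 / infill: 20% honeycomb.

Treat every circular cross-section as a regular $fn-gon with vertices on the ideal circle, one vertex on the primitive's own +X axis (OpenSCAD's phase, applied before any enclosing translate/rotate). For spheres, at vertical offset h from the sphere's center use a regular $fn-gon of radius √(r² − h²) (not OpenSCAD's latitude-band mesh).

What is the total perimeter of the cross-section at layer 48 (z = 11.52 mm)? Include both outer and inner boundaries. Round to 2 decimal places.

At z = 11.52 mm: the cube is not intersected at this z (z outside [0, 7]); the r=9.5 cylinder at (14.5, 8) gives a regular 8-gon of circumradius 9.5 (constant along its height) (perimeter = 2·8·9.500·sin(180°/8) = 58.17 mm); the cone at (12, 3.5): at t=0.956 of its height the radius interpolates to r₁+(r₂−r₁)t = 2.175, giving a regular 8-gon of that circumradius (perimeter = 2·8·2.175·sin(180°/8) = 13.31 mm); the r=8.5 sphere at (-2, 8.5) contributes a regular 8-gon of circumradius √(8.5²−0.52²) = 8.484 (perimeter = 2·8·8.484·sin(180°/8) = 51.95 mm); Taking the union: the regions partially overlap (shared area 15.98 mm²), so the edge portions inside another operand are dropped and the merged outline is re-measured after clipping — boundary = 102.36 mm; (whole slice rotated 30° about Z — lengths, areas and connectivity unchanged). Overall, the cross-section is a single solid region. Total boundary length (outer) = 102.36 mm.

102.36 mm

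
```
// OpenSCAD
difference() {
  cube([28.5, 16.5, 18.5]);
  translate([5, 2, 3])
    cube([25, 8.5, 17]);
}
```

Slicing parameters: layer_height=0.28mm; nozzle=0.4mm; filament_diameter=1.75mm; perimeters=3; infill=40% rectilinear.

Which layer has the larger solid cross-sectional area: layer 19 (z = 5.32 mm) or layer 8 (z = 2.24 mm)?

layer 8 (z = 2.24 mm)

Layer 19 (z = 5.32): the cube (footprint 28.5×16.5) is included at this height (area 470.25 mm²); the cube at (5, 2) is present — its section is the full 25×8.5 rectangle (area 212.50 mm²); Subtracting the remaining from the first: starting from the 28.5×16.5 cube (470.25 mm²), the 25×8.5 cube at (5, 2) partially overlaps it — only the 199.75 mm² overlap (of its 212.50 mm²) is removed, clipping the outline — area = 270.50 mm². So its area = 270.50 mm². Layer 8 (z = 2.24): the 28.5×16.5 cube contributes its full rectangle (area 470.25 mm²); the cube at (5, 2) is not intersected at this z (z outside [3, 20]); Subtracting the remaining from the first: none of the subtracted shapes is present at this height, so the 28.5×16.5 cube is unchanged — area = 470.25 mm². So its area = 470.25 mm². Layer 8 is larger (470.25 vs 270.50 mm²).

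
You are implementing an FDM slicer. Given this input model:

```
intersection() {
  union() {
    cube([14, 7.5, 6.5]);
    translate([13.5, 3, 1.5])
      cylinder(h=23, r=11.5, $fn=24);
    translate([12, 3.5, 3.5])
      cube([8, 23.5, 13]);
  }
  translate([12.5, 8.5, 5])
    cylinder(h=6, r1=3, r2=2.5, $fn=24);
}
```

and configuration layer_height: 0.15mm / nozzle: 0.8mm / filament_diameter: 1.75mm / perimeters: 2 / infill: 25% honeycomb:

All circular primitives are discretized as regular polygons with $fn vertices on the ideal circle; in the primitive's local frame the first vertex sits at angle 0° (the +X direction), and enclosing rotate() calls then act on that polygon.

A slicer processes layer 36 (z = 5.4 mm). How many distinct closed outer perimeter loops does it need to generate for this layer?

At z = 5.4 mm: the cube is present — its section is the full 14×7.5 rectangle; the cylinder at (13.5, 3): section is a regular 24-gon, circumradius r=11.5; the cube at (12, 3.5) (footprint 8×23.5) is included at this height; Taking the union: the regions partially overlap (shared area 170.96 mm²), so overlapping operands fuse into one piece — 1 connected region; the cone at (12.5, 8.5) (r1=3→r2=2.5) has section circumradius 2.967 here — a regular 24-gon; After intersecting: the cone at (12.5, 8.5) lies inside the result so far, so the common part is the cone at (12.5, 8.5) itself — 1 connected region. The result has 1 disconnected region.

1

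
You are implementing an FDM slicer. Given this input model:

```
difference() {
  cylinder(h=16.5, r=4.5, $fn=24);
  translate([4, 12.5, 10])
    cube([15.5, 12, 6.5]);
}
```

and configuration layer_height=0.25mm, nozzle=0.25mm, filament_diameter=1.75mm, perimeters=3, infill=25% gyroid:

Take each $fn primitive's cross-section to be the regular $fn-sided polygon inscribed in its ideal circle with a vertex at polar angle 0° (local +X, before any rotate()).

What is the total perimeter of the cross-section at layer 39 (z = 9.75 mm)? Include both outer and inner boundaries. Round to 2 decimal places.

28.19 mm

At z = 9.75 mm: the r=4.5 cylinder contributes a regular 24-gon of circumradius 4.5 (perimeter = 2·24·4.500·sin(180°/24) = 28.19 mm); the cube at (4, 12.5) does not reach this height (z outside [10, 16.5]); After the difference (first − rest): none of the subtracted shapes is present at this height, so the r=4.5 cylinder is unchanged — boundary = 28.19 mm. Overall, the cross-section is a single solid region. Total boundary length (outer) = 28.19 mm.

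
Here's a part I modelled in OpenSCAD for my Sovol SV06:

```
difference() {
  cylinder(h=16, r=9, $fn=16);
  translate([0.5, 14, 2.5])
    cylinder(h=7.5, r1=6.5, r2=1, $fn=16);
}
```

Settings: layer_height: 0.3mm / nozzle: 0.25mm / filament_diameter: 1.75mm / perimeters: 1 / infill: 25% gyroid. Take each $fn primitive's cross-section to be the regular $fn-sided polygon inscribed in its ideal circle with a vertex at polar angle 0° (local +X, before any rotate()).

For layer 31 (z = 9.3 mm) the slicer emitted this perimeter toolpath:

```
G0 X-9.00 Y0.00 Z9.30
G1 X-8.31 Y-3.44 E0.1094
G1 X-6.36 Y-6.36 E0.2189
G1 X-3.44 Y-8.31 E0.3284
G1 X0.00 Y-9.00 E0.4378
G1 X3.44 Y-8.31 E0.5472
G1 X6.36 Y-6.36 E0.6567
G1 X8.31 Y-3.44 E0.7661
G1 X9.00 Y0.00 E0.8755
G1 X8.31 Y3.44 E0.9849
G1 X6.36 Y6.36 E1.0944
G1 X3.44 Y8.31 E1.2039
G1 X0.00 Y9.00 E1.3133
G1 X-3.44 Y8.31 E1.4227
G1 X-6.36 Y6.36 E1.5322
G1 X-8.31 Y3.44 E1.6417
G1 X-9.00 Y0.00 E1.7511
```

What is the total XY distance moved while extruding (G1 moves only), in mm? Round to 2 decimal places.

56.16 mm

Sum the Euclidean lengths of each G1 segment: total = 56.16 mm.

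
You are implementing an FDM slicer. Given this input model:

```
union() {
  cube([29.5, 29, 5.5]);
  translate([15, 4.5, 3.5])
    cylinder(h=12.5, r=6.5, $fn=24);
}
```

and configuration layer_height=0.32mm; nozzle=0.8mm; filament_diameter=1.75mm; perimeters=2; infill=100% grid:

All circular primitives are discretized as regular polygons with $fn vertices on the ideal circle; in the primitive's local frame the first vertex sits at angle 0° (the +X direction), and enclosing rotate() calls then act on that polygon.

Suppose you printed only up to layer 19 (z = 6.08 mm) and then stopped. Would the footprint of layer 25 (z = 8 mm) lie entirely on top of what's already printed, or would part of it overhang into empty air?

entirely on top

Compare the two slices. At z = 6.08: the cube does not reach this height (z outside [0, 5.5]); the r=6.5 cylinder at (15, 4.5) contributes a regular 24-gon of circumradius 6.5 (area = (24/2)·6.500²·sin(360°/24) = 131.22 mm²); Combining (union): only the r=6.5 cylinder at (15, 4.5) is present, so the union is just that shape — area = 131.22 mm². At z = 8: the cube is absent (z outside [0, 5.5]); the r=6.5 cylinder at (15, 4.5) contributes a regular 24-gon of circumradius 6.5 (area = (24/2)·6.500²·sin(360°/24) = 131.22 mm²); Combining (union): only the r=6.5 cylinder at (15, 4.5) is present, so the union is just that shape — area = 131.22 mm². Checking containment: the cross-section at z = 8 is a subset of the cross-section at z = 6.08.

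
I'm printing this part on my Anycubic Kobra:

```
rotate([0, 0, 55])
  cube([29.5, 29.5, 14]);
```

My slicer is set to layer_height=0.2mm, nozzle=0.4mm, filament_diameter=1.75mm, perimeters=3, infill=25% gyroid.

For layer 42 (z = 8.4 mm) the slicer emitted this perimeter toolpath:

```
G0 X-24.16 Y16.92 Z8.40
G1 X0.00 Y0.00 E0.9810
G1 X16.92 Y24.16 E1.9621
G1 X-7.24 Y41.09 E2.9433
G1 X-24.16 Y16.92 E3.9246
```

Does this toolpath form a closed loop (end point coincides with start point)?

yes

Start point (G0): (-24.16, 16.92). End point (last G1): the path returns to the start — closed.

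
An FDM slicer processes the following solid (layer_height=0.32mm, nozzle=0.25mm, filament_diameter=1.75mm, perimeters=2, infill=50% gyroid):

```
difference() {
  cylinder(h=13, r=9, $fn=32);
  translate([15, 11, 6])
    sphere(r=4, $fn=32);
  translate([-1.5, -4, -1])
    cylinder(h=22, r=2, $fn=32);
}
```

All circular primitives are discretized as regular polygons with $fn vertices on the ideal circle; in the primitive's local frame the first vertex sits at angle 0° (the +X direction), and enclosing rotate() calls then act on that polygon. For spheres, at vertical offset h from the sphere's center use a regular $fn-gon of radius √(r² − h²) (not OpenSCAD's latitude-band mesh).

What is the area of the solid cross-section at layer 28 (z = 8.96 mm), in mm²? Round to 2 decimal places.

At z = 8.96 mm: the r=9 cylinder contributes a regular 32-gon of circumradius 9 (area = (32/2)·9.000²·sin(360°/32) = 252.84 mm²); the r=4 sphere at (15, 11) contributes a regular 32-gon of circumradius √(4²−2.96²) = 2.690 (area = (32/2)·2.690²·sin(360°/32) = 22.59 mm²); the r=2 cylinder at (-1.5, -4) contributes a regular 32-gon of circumradius 2 (area = (32/2)·2.000²·sin(360°/32) = 12.49 mm²); Subtracting the remaining from the first: starting from the r=9 cylinder (252.84 mm²), the r=4 sphere at (15, 11) misses the remaining region (no effect); the r=2 cylinder at (-1.5, -4) lies wholly inside it (removes its full 12.49 mm² and its 12.55 mm outline becomes a hole wall) — area = 240.35 mm². Overall, the cross-section is one region with 1 hole. Net area = 240.35 mm².

240.35 mm²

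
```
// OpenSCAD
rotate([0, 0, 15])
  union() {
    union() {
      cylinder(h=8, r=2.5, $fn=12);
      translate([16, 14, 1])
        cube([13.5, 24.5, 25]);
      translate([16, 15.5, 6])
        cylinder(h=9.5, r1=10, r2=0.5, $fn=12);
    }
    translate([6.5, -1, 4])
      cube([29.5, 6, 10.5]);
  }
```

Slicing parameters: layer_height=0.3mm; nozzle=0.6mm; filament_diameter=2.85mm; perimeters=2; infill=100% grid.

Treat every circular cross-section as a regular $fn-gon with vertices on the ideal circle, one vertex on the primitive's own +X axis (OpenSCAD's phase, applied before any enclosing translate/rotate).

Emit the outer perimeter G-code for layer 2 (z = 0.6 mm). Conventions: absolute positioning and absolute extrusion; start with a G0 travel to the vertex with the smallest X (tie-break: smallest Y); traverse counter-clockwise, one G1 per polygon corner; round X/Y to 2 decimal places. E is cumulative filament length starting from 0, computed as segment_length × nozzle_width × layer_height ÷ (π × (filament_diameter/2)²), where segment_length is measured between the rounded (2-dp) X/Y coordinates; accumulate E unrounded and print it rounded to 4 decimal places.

G0 X-2.41 Y-0.65 Z0.60
G1 X-1.77 Y-1.77 E0.0364
G1 X-0.65 Y-2.41 E0.0728
G1 X0.65 Y-2.41 E0.1095
G1 X1.77 Y-1.77 E0.1459
G1 X2.41 Y-0.65 E0.1823
G1 X2.41 Y0.65 E0.2190
G1 X1.77 Y1.77 E0.2553
G1 X0.65 Y2.41 E0.2917
G1 X-0.65 Y2.41 E0.3284
G1 X-1.77 Y1.77 E0.3648
G1 X-2.41 Y0.65 E0.4012
G1 X-2.41 Y-0.65 E0.4379

At z = 0.6 mm: the r=2.5 cylinder gives a regular 12-gon of circumradius 2.5 (constant along its height); the cube at (16, 14) is not intersected at this z (z outside [1, 26]); the cone at (16, 15.5) is absent (z outside [6, 15.5]); Taking the union: only the r=2.5 cylinder is present, so the union is just that shape — 1 connected region; the cube at (6.5, -1) is absent (z outside [4, 14.5]); Taking the union: only that combined region is present, so the union is just that shape — 1 connected region; (rotated 15° about Z; rotation is an isometry so areas/perimeters/island counts are preserved). The outline is a single polygon with 12 vertices. Extrusion per mm of travel: 0.6 × 0.3 / (π × 1.425²) = 0.028216. Accumulating E over each segment gives final E = 0.4379.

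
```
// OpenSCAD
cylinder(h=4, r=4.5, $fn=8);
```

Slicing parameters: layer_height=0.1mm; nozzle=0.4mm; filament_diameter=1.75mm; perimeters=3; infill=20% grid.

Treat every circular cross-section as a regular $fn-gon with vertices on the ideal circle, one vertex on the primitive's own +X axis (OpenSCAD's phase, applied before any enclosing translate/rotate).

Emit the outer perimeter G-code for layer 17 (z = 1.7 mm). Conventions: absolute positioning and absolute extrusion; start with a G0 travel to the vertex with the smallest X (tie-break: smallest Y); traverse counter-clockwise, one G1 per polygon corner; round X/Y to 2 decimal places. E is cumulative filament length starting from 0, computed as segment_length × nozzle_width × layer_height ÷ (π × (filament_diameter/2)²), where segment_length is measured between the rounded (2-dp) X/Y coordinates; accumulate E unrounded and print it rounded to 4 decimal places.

At z = 1.7 mm: the r=4.5 cylinder gives a regular 8-gon of circumradius 4.5 (constant along its height). The outline is a single polygon with 8 vertices. Extrusion per mm of travel: 0.4 × 0.1 / (π × 0.875²) = 0.016630. Accumulating E over each segment gives final E = 0.4581.

G0 X-4.50 Y0.00 Z1.70
G1 X-3.18 Y-3.18 E0.0573
G1 X0.00 Y-4.50 E0.1145
G1 X3.18 Y-3.18 E0.1718
G1 X4.50 Y0.00 E0.2290
G1 X3.18 Y3.18 E0.2863
G1 X0.00 Y4.50 E0.3436
G1 X-3.18 Y3.18 E0.4008
G1 X-4.50 Y0.00 E0.4581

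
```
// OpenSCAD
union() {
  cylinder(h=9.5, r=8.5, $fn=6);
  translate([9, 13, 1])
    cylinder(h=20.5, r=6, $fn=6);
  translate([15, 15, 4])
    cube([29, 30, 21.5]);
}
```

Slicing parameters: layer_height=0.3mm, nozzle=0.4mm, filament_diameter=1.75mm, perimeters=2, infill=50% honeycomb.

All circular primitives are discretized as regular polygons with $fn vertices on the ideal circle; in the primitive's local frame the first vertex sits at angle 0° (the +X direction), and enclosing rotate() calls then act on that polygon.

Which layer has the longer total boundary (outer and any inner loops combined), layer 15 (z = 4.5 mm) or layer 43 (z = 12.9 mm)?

layer 15 (z = 4.5 mm)

Layer 15 (z = 4.5): the r=8.5 cylinder gives a regular 6-gon of circumradius 8.5 (constant along its height) (perimeter = 2·6·8.500·sin(180°/6) = 51.00 mm); the r=6 cylinder at (9, 13) gives a regular 6-gon of circumradius 6 (constant along its height) (perimeter = 2·6·6.000·sin(180°/6) = 36.00 mm); the cube at (15, 15) is present — its section is the full 29×30 rectangle (perimeter 118.00 mm); Taking the union: the 3 present regions are separate (no shared area or edge), so areas and boundary lengths simply add and each stays a separate island — boundary = 205.00 mm. So its perimeter = 205.00 mm. Layer 43 (z = 12.9): the cylinder does not reach this height (z outside [0, 9.5]); the r=6 cylinder at (9, 13) contributes a regular 6-gon of circumradius 6 (perimeter = 2·6·6.000·sin(180°/6) = 36.00 mm); the cube at (15, 15) is present — its section is the full 29×30 rectangle (perimeter 118.00 mm); Taking the union: the 2 present regions are separate (no shared area or edge), so areas and boundary lengths simply add and each stays a separate island — boundary = 154.00 mm. So its perimeter = 154.00 mm. Layer 15 is larger (205.00 vs 154.00 mm).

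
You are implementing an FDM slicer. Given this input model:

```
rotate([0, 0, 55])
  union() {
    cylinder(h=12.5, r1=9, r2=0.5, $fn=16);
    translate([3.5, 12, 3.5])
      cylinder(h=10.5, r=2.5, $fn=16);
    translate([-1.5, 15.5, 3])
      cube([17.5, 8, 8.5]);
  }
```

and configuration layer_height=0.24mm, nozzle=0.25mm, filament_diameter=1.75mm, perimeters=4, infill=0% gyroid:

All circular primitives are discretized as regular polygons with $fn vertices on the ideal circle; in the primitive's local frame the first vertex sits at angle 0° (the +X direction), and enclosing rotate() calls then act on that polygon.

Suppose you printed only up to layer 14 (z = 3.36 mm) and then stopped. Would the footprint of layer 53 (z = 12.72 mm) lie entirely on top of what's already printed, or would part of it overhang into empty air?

Compare the two slices. At z = 3.36: the cone contributes a regular 16-gon of circumradius 6.715 (interpolated between r1=9 and r2=0.5 at t=0.269) (area = (16/2)·6.715²·sin(360°/16) = 138.05 mm²); the cylinder at (3.5, 12) does not reach this height (z outside [3.5, 14]); the cube at (-1.5, 15.5) is present — its section is the full 17.5×8 rectangle (area 140.00 mm²); Taking the union: the 2 present regions are separate (no shared area or edge), so areas and boundary lengths simply add and each stays a separate island — area = 278.05 mm²; (whole slice rotated 55° about Z — lengths, areas and connectivity unchanged). At z = 12.72: the cone does not reach this height (z outside [0, 12.5]); the cylinder at (3.5, 12): section is a regular 16-gon, circumradius r=2.5 (area = (16/2)·2.500²·sin(360°/16) = 19.13 mm²); the cube at (-1.5, 15.5) is absent (z outside [3, 11.5]); Merging all regions: only the r=2.5 cylinder at (3.5, 12) is present, so the union is just that shape — area = 19.13 mm²; (whole slice rotated 55° about Z — lengths, areas and connectivity unchanged). Checking containment: at z = 12.72 the cross-section extends beyond the z = 3.36 cross-section by about 19.13 mm².

part overhangs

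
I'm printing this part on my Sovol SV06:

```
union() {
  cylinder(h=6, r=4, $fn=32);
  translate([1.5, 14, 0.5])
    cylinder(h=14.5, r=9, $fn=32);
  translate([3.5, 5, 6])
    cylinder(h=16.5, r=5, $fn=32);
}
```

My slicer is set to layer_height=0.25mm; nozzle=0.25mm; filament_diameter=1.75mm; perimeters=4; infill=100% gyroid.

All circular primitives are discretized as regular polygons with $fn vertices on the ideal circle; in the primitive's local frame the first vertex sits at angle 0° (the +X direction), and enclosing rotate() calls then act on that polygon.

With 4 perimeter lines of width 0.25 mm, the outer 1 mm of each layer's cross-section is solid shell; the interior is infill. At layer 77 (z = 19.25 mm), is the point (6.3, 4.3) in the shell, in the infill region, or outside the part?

At z = 19.25 mm: the cylinder is absent (z outside [0, 6]); the cylinder at (1.5, 14) does not reach this height (z outside [0.5, 15]); the cylinder at (3.5, 5): section is a regular 32-gon, circumradius r=5; Merging all regions: only the r=5 cylinder at (3.5, 5) is present, so the union is just that shape — 1 connected region. Overall, the cross-section is a single solid region. The nearest boundary edge runs (8.12, 3.09)→(8.40, 4.02); distance from the point to it = 2.09 mm. The point is inside the cross-section and 2.09 mm from the nearest boundary — more than the 1 mm shell width (4 × 0.25), so it's in the infill interior.

infill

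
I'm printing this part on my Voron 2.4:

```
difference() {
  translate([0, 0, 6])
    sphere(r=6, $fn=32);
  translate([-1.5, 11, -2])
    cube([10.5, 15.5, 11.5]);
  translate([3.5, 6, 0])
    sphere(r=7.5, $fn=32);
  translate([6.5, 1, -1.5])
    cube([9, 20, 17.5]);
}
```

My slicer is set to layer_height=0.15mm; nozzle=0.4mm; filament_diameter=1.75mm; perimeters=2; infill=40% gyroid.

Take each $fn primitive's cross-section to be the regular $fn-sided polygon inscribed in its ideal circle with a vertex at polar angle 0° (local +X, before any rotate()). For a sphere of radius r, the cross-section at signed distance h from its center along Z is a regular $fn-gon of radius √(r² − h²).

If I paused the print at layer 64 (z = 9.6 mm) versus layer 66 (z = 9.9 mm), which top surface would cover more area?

Layer 64 (z = 9.6): the r=6 sphere contributes a regular 32-gon of circumradius √(6²−3.6²) = 4.800 (area = (32/2)·4.800²·sin(360°/32) = 71.92 mm²); the cube at (-1.5, 11) is absent (z outside [-2, 9.5]); the sphere at (3.5, 6) is absent (|z−center|=9.600 > r=7.5); the 9×20 cube at (6.5, 1) contributes its full rectangle (area 180.00 mm²); After the difference (first − rest): starting from the r=6 sphere (71.92 mm²), the 9×20 cube at (6.5, 1) misses the remaining region (no effect) — area = 71.92 mm². So its area = 71.92 mm². Layer 66 (z = 9.9): the r=6 sphere slices to a regular 32-gon of circumradius 4.560 (√(r²−h²) with h=3.9 from center) (area = (32/2)·4.560²·sin(360°/32) = 64.89 mm²); the cube at (-1.5, 11) does not reach this height (z outside [-2, 9.5]); the sphere at (3.5, 6) does not reach this height (|z−center|=9.900 > r=7.5); the cube at (6.5, 1) is present — its section is the full 9×20 rectangle (area 180.00 mm²); Taking the first minus the rest: starting from the r=6 sphere (64.89 mm²), the 9×20 cube at (6.5, 1) misses the remaining region (no effect) — area = 64.89 mm². So its area = 64.89 mm². Layer 64 is larger (71.92 vs 64.89 mm²).

layer 64 (z = 9.6 mm)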